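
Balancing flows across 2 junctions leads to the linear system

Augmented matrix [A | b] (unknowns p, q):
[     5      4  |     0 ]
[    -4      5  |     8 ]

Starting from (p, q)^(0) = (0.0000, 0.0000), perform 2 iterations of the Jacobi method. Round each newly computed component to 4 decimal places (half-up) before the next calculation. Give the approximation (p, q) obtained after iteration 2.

(-1.2800, 1.6000)

Iteration 1:
  p = (0 - (4)·0.0000) / (5) = 0.0000
  q = (8 - (-4)·0.0000) / (5) = 1.6000
Iteration 2:
  p = (0 - (4)·1.6000) / (5) = -1.2800
  q = (8 - (-4)·0.0000) / (5) = 1.6000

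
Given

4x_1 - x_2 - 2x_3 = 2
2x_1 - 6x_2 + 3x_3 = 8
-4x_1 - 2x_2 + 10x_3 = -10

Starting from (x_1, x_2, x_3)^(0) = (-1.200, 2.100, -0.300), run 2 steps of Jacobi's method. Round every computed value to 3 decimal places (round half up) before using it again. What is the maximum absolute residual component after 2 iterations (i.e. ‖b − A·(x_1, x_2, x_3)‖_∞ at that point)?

4.878

Iteration 1:
  x_1 = (2 - (-1)·2.100 - (-2)·-0.300) / (4) = 0.875
  x_2 = (8 - (2)·-1.200 - (3)·-0.300) / (-6) = -1.883
  x_3 = (-10 - (-4)·-1.200 - (-2)·2.100) / (10) = -1.060
Iteration 2:
  x_1 = (2 - (-1)·-1.883 - (-2)·-1.060) / (4) = -0.501
  x_2 = (8 - (2)·0.875 - (3)·-1.060) / (-6) = -1.572
  x_3 = (-10 - (-4)·0.875 - (-2)·-1.883) / (10) = -1.027
Residual b − A·x = (0.378, 2.651, -4.878); ∞-norm = 4.878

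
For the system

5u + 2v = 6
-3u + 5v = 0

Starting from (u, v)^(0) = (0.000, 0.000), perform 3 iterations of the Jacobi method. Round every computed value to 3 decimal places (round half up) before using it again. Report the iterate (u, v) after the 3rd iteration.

Iteration 1:
  u = (6 - (2)·0.000) / (5) = 1.200
  v = (0 - (-3)·0.000) / (5) = 0.000
Iteration 2:
  u = (6 - (2)·0.000) / (5) = 1.200
  v = (0 - (-3)·1.200) / (5) = 0.720
Iteration 3:
  u = (6 - (2)·0.720) / (5) = 0.912
  v = (0 - (-3)·1.200) / (5) = 0.720

(0.912, 0.720)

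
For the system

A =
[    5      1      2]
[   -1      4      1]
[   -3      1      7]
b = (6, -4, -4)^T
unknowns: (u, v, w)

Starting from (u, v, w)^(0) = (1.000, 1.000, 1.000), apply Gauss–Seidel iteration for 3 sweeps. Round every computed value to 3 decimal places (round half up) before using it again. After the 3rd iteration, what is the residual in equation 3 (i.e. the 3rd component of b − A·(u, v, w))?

Iteration 1:
  u = (6 - (1)·1.000 - (2)·1.000) / (5) = 0.600
  v = (-4 - (-1)·0.600 - (1)·1.000) / (4) = -1.100
  w = (-4 - (-3)·0.600 - (1)·-1.100) / (7) = -0.157
Iteration 2:
  u = (6 - (1)·-1.100 - (2)·-0.157) / (5) = 1.483
  v = (-4 - (-1)·1.483 - (1)·-0.157) / (4) = -0.590
  w = (-4 - (-3)·1.483 - (1)·-0.590) / (7) = 0.148
Iteration 3:
  u = (6 - (1)·-0.590 - (2)·0.148) / (5) = 1.259
  v = (-4 - (-1)·1.259 - (1)·0.148) / (4) = -0.722
  w = (-4 - (-3)·1.259 - (1)·-0.722) / (7) = 0.071
Residual b − A·x = (0.285, 0.076, 0.002)

0.002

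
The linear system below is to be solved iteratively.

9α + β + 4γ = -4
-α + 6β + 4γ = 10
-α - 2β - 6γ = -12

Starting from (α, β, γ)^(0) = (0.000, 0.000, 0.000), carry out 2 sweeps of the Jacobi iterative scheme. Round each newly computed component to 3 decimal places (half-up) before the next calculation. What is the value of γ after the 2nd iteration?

Iteration 1:
  α = (-4 - (1)·0.000 - (4)·0.000) / (9) = -0.444
  β = (10 - (-1)·0.000 - (4)·0.000) / (6) = 1.667
  γ = (-12 - (-1)·0.000 - (-2)·0.000) / (-6) = 2.000
Iteration 2:
  α = (-4 - (1)·1.667 - (4)·2.000) / (9) = -1.519
  β = (10 - (-1)·-0.444 - (4)·2.000) / (6) = 0.259
  γ = (-12 - (-1)·-0.444 - (-2)·1.667) / (-6) = 1.518

1.518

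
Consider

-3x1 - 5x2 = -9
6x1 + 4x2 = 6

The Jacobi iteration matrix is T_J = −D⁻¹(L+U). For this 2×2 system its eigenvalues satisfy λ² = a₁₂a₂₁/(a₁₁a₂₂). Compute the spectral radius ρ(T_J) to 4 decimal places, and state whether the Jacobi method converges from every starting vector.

a₁₂a₂₁/(a₁₁a₂₂) = (-5)·(6) / ((-3)·(4)) = 2.500000
ρ = √|2.500000| = √2.500000 = 1.5811
ρ > 1, so Jacobi diverges

1.5811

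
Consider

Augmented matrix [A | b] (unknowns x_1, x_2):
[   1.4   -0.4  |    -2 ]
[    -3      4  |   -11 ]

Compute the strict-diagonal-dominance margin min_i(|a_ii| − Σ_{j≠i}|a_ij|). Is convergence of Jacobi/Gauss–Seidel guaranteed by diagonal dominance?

1

row 1: |1.4| − (0.4) = 1
row 2: |4| − (3) = 1
minimum over rows = 1 → strictly diagonally dominant (convergence guaranteed)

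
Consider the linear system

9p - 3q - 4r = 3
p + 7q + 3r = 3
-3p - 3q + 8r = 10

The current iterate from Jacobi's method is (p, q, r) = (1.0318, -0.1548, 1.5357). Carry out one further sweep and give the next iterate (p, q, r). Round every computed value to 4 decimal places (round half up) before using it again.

(0.9643, -0.3770, 1.5789)

One sweep:
  p = (3 - (-3)·-0.1548 - (-4)·1.5357) / (9) = 0.9643
  q = (3 - (1)·1.0318 - (3)·1.5357) / (7) = -0.3770
  r = (10 - (-3)·1.0318 - (-3)·-0.1548) / (8) = 1.5789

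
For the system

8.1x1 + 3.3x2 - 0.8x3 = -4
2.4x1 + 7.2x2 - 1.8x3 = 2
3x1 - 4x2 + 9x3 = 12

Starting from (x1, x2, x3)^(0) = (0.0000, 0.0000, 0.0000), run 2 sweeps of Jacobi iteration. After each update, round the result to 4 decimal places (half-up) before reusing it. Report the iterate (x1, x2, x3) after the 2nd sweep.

Iteration 1:
  x1 = (-4 - (3.3)·0.0000 - (-0.8)·0.0000) / (8.1) = -0.4938
  x2 = (2 - (2.4)·0.0000 - (-1.8)·0.0000) / (7.2) = 0.2778
  x3 = (12 - (3)·0.0000 - (-4)·0.0000) / (9) = 1.3333
Iteration 2:
  x1 = (-4 - (3.3)·0.2778 - (-0.8)·1.3333) / (8.1) = -0.4753
  x2 = (2 - (2.4)·-0.4938 - (-1.8)·1.3333) / (7.2) = 0.7757
  x3 = (12 - (3)·-0.4938 - (-4)·0.2778) / (9) = 1.6214

(-0.4753, 0.7757, 1.6214)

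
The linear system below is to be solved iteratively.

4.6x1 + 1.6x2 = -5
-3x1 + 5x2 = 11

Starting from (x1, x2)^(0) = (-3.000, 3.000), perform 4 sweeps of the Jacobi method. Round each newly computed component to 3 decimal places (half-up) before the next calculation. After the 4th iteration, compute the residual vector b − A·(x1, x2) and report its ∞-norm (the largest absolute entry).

Iteration 1:
  x1 = (-5 - (1.6)·3.000) / (4.6) = -2.130
  x2 = (11 - (-3)·-3.000) / (5) = 0.400
Iteration 2:
  x1 = (-5 - (1.6)·0.400) / (4.6) = -1.226
  x2 = (11 - (-3)·-2.130) / (5) = 0.922
Iteration 3:
  x1 = (-5 - (1.6)·0.922) / (4.6) = -1.408
  x2 = (11 - (-3)·-1.226) / (5) = 1.464
Iteration 4:
  x1 = (-5 - (1.6)·1.464) / (4.6) = -1.596
  x2 = (11 - (-3)·-1.408) / (5) = 1.355
Residual b − A·x = (0.174, -0.563); ∞-norm = 0.563

0.563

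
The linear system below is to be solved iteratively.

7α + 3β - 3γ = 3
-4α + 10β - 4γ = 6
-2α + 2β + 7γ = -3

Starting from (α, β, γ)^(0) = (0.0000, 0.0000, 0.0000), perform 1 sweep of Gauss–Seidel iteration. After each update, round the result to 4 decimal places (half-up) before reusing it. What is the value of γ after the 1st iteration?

-0.5265

Iteration 1:
  α = (3 - (3)·0.0000 - (-3)·0.0000) / (7) = 0.4286
  β = (6 - (-4)·0.4286 - (-4)·0.0000) / (10) = 0.7714
  γ = (-3 - (-2)·0.4286 - (2)·0.7714) / (7) = -0.5265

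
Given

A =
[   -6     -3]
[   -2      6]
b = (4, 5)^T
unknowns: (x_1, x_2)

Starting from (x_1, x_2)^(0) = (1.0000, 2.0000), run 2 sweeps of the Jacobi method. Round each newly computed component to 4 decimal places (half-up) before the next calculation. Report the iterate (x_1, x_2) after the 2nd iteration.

Iteration 1:
  x_1 = (4 - (-3)·2.0000) / (-6) = -1.6667
  x_2 = (5 - (-2)·1.0000) / (6) = 1.1667
Iteration 2:
  x_1 = (4 - (-3)·1.1667) / (-6) = -1.2500
  x_2 = (5 - (-2)·-1.6667) / (6) = 0.2778

(-1.2500, 0.2778)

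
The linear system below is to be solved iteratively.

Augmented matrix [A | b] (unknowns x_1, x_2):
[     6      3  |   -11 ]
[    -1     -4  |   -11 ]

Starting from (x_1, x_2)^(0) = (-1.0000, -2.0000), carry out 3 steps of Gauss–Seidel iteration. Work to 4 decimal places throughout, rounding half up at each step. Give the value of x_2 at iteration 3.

Iteration 1:
  x_1 = (-11 - (3)·-2.0000) / (6) = -0.8333
  x_2 = (-11 - (-1)·-0.8333) / (-4) = 2.9583
Iteration 2:
  x_1 = (-11 - (3)·2.9583) / (6) = -3.3125
  x_2 = (-11 - (-1)·-3.3125) / (-4) = 3.5781
Iteration 3:
  x_1 = (-11 - (3)·3.5781) / (6) = -3.6224
  x_2 = (-11 - (-1)·-3.6224) / (-4) = 3.6556

3.6556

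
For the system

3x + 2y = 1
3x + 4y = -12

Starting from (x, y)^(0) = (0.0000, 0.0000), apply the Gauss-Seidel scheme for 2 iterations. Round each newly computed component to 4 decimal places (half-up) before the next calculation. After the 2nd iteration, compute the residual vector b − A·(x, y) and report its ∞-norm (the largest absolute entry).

3.2500

Iteration 1:
  x = (1 - (2)·0.0000) / (3) = 0.3333
  y = (-12 - (3)·0.3333) / (4) = -3.2500
Iteration 2:
  x = (1 - (2)·-3.2500) / (3) = 2.5000
  y = (-12 - (3)·2.5000) / (4) = -4.8750
Residual b − A·x = (3.2500, 0.0000); ∞-norm = 3.2500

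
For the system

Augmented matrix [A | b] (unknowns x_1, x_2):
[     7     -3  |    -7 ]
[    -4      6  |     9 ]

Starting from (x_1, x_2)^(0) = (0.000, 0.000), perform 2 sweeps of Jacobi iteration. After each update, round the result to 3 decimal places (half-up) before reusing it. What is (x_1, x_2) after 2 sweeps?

(-0.357, 0.833)

Iteration 1:
  x_1 = (-7 - (-3)·0.000) / (7) = -1.000
  x_2 = (9 - (-4)·0.000) / (6) = 1.500
Iteration 2:
  x_1 = (-7 - (-3)·1.500) / (7) = -0.357
  x_2 = (9 - (-4)·-1.000) / (6) = 0.833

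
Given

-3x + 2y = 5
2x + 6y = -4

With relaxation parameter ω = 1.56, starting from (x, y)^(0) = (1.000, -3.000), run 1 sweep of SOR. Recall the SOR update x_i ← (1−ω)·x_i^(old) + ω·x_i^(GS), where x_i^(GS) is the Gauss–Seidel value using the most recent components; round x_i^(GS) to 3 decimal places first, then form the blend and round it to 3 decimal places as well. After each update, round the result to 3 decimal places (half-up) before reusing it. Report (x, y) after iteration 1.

Iteration 1:
  x: GS value = (5 - (2)·-3.000) / (-3) = -3.667;  x ← (1−ω)·1.000 + ω·-3.667 = -6.281
  y: GS value = (-4 - (2)·-6.281) / (6) = 1.427;  y ← (1−ω)·-3.000 + ω·1.427 = 3.906

(-6.281, 3.906)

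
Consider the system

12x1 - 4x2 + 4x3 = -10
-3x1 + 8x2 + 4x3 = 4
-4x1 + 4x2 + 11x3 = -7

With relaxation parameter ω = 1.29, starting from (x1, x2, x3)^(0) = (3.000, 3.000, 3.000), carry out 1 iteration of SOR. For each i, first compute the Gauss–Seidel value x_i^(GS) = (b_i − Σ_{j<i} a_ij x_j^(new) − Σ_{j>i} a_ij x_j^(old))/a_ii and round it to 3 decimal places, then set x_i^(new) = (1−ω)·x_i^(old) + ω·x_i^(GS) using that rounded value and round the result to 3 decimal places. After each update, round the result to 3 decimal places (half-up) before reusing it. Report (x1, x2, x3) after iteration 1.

(-1.945, -3.100, -1.149)

Iteration 1:
  x1: GS value = (-10 - (-4)·3.000 - (4)·3.000) / (12) = -0.833;  x1 ← (1−ω)·3.000 + ω·-0.833 = -1.945
  x2: GS value = (4 - (-3)·-1.945 - (4)·3.000) / (8) = -1.729;  x2 ← (1−ω)·3.000 + ω·-1.729 = -3.100
  x3: GS value = (-7 - (-4)·-1.945 - (4)·-3.100) / (11) = -0.216;  x3 ← (1−ω)·3.000 + ω·-0.216 = -1.149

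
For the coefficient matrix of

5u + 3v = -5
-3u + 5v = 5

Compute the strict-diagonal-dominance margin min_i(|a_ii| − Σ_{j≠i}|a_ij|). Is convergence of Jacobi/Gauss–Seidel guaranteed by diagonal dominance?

2

row 1: |5| − (3) = 2
row 2: |5| − (3) = 2
minimum over rows = 2 → strictly diagonally dominant (convergence guaranteed)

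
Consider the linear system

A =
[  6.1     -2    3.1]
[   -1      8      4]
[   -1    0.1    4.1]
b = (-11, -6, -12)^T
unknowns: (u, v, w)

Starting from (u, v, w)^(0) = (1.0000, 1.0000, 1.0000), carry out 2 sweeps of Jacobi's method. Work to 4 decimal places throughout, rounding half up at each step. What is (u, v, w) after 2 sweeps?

Iteration 1:
  u = (-11 - (-2)·1.0000 - (3.1)·1.0000) / (6.1) = -1.9836
  v = (-6 - (-1)·1.0000 - (4)·1.0000) / (8) = -1.1250
  w = (-12 - (-1)·1.0000 - (0.1)·1.0000) / (4.1) = -2.7073
Iteration 2:
  u = (-11 - (-2)·-1.1250 - (3.1)·-2.7073) / (6.1) = -0.7963
  v = (-6 - (-1)·-1.9836 - (4)·-2.7073) / (8) = 0.3557
  w = (-12 - (-1)·-1.9836 - (0.1)·-1.1250) / (4.1) = -3.3832

(-0.7963, 0.3557, -3.3832)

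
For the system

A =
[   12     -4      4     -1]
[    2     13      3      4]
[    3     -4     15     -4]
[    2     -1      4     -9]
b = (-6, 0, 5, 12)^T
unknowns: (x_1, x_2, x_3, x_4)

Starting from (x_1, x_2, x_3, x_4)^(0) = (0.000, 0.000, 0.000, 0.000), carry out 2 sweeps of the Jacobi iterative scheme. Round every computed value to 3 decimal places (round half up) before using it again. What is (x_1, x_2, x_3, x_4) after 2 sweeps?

(-0.722, 0.410, 0.078, -1.296)

Iteration 1:
  x_1 = (-6 - (-4)·0.000 - (4)·0.000 - (-1)·0.000) / (12) = -0.500
  x_2 = (0 - (2)·0.000 - (3)·0.000 - (4)·0.000) / (13) = 0.000
  x_3 = (5 - (3)·0.000 - (-4)·0.000 - (-4)·0.000) / (15) = 0.333
  x_4 = (12 - (2)·0.000 - (-1)·0.000 - (4)·0.000) / (-9) = -1.333
Iteration 2:
  x_1 = (-6 - (-4)·0.000 - (4)·0.333 - (-1)·-1.333) / (12) = -0.722
  x_2 = (0 - (2)·-0.500 - (3)·0.333 - (4)·-1.333) / (13) = 0.410
  x_3 = (5 - (3)·-0.500 - (-4)·0.000 - (-4)·-1.333) / (15) = 0.078
  x_4 = (12 - (2)·-0.500 - (-1)·0.000 - (4)·0.333) / (-9) = -1.296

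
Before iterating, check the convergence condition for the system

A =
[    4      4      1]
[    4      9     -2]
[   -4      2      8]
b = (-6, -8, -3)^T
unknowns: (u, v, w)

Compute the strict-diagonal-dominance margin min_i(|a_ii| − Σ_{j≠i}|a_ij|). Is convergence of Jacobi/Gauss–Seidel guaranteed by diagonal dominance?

row 1: |4| − (4+1) = -1
row 2: |9| − (4+2) = 3
row 3: |8| − (4+2) = 2
minimum over rows = -1 → not strictly diagonally dominant

-1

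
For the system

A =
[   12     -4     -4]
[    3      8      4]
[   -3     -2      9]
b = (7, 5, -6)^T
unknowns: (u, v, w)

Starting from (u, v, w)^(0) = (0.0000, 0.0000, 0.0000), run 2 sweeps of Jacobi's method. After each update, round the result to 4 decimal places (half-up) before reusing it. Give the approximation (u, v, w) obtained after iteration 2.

Iteration 1:
  u = (7 - (-4)·0.0000 - (-4)·0.0000) / (12) = 0.5833
  v = (5 - (3)·0.0000 - (4)·0.0000) / (8) = 0.6250
  w = (-6 - (-3)·0.0000 - (-2)·0.0000) / (9) = -0.6667
Iteration 2:
  u = (7 - (-4)·0.6250 - (-4)·-0.6667) / (12) = 0.5694
  v = (5 - (3)·0.5833 - (4)·-0.6667) / (8) = 0.7396
  w = (-6 - (-3)·0.5833 - (-2)·0.6250) / (9) = -0.3333

(0.5694, 0.7396, -0.3333)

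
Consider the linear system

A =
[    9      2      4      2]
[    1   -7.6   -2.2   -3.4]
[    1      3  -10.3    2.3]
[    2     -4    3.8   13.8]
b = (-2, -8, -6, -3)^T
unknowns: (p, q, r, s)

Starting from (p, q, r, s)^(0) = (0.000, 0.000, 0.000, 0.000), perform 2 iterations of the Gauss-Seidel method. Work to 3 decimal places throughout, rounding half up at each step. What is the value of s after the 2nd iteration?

-0.074

Iteration 1:
  p = (-2 - (2)·0.000 - (4)·0.000 - (2)·0.000) / (9) = -0.222
  q = (-8 - (1)·-0.222 - (-2.2)·0.000 - (-3.4)·0.000) / (-7.6) = 1.023
  r = (-6 - (1)·-0.222 - (3)·1.023 - (2.3)·0.000) / (-10.3) = 0.859
  s = (-3 - (2)·-0.222 - (-4)·1.023 - (3.8)·0.859) / (13.8) = -0.125
Iteration 2:
  p = (-2 - (2)·1.023 - (4)·0.859 - (2)·-0.125) / (9) = -0.804
  q = (-8 - (1)·-0.804 - (-2.2)·0.859 - (-3.4)·-0.125) / (-7.6) = 0.754
  r = (-6 - (1)·-0.804 - (3)·0.754 - (2.3)·-0.125) / (-10.3) = 0.696
  s = (-3 - (2)·-0.804 - (-4)·0.754 - (3.8)·0.696) / (13.8) = -0.074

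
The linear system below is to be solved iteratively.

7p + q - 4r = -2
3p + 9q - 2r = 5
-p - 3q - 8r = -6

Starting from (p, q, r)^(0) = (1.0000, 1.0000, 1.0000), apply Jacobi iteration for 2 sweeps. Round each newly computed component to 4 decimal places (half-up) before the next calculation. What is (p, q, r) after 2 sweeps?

Iteration 1:
  p = (-2 - (1)·1.0000 - (-4)·1.0000) / (7) = 0.1429
  q = (5 - (3)·1.0000 - (-2)·1.0000) / (9) = 0.4444
  r = (-6 - (-1)·1.0000 - (-3)·1.0000) / (-8) = 0.2500
Iteration 2:
  p = (-2 - (1)·0.4444 - (-4)·0.2500) / (7) = -0.2063
  q = (5 - (3)·0.1429 - (-2)·0.2500) / (9) = 0.5635
  r = (-6 - (-1)·0.1429 - (-3)·0.4444) / (-8) = 0.5655

(-0.2063, 0.5635, 0.5655)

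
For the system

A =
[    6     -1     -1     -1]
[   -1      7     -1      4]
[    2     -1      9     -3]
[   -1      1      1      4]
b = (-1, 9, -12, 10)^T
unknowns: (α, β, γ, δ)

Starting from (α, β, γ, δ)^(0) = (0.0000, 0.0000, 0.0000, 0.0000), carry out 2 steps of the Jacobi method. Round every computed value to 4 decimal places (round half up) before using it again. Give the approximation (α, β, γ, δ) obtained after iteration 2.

Iteration 1:
  α = (-1 - (-1)·0.0000 - (-1)·0.0000 - (-1)·0.0000) / (6) = -0.1667
  β = (9 - (-1)·0.0000 - (-1)·0.0000 - (4)·0.0000) / (7) = 1.2857
  γ = (-12 - (2)·0.0000 - (-1)·0.0000 - (-3)·0.0000) / (9) = -1.3333
  δ = (10 - (-1)·0.0000 - (1)·0.0000 - (1)·0.0000) / (4) = 2.5000
Iteration 2:
  α = (-1 - (-1)·1.2857 - (-1)·-1.3333 - (-1)·2.5000) / (6) = 0.2421
  β = (9 - (-1)·-0.1667 - (-1)·-1.3333 - (4)·2.5000) / (7) = -0.3571
  γ = (-12 - (2)·-0.1667 - (-1)·1.2857 - (-3)·2.5000) / (9) = -0.3201
  δ = (10 - (-1)·-0.1667 - (1)·1.2857 - (1)·-1.3333) / (4) = 2.4702

(0.2421, -0.3571, -0.3201, 2.4702)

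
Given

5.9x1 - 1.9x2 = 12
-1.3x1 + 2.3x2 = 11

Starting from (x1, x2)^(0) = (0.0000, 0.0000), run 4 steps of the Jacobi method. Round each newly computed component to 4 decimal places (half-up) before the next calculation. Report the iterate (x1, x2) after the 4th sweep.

Iteration 1:
  x1 = (12 - (-1.9)·0.0000) / (5.9) = 2.0339
  x2 = (11 - (-1.3)·0.0000) / (2.3) = 4.7826
Iteration 2:
  x1 = (12 - (-1.9)·4.7826) / (5.9) = 3.5741
  x2 = (11 - (-1.3)·2.0339) / (2.3) = 5.9322
Iteration 3:
  x1 = (12 - (-1.9)·5.9322) / (5.9) = 3.9443
  x2 = (11 - (-1.3)·3.5741) / (2.3) = 6.8028
Iteration 4:
  x1 = (12 - (-1.9)·6.8028) / (5.9) = 4.2246
  x2 = (11 - (-1.3)·3.9443) / (2.3) = 7.0120

(4.2246, 7.0120)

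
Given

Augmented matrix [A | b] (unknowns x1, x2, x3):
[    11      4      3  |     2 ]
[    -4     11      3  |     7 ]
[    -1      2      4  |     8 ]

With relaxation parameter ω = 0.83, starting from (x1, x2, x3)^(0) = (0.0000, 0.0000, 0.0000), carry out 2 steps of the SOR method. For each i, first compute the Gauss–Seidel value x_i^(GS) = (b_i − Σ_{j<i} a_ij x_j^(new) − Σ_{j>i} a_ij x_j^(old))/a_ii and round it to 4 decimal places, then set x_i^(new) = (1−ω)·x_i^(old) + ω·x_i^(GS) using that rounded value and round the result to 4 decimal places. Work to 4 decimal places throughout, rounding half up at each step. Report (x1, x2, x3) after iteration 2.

Iteration 1:
  x1: GS value = (2 - (4)·0.0000 - (3)·0.0000) / (11) = 0.1818;  x1 ← (1−ω)·0.0000 + ω·0.1818 = 0.1509
  x2: GS value = (7 - (-4)·0.1509 - (3)·0.0000) / (11) = 0.6912;  x2 ← (1−ω)·0.0000 + ω·0.6912 = 0.5737
  x3: GS value = (8 - (-1)·0.1509 - (2)·0.5737) / (4) = 1.7509;  x3 ← (1−ω)·0.0000 + ω·1.7509 = 1.4532
Iteration 2:
  x1: GS value = (2 - (4)·0.5737 - (3)·1.4532) / (11) = -0.4231;  x1 ← (1−ω)·0.1509 + ω·-0.4231 = -0.3255
  x2: GS value = (7 - (-4)·-0.3255 - (3)·1.4532) / (11) = 0.1217;  x2 ← (1−ω)·0.5737 + ω·0.1217 = 0.1985
  x3: GS value = (8 - (-1)·-0.3255 - (2)·0.1985) / (4) = 1.8194;  x3 ← (1−ω)·1.4532 + ω·1.8194 = 1.7571

(-0.3255, 0.1985, 1.7571)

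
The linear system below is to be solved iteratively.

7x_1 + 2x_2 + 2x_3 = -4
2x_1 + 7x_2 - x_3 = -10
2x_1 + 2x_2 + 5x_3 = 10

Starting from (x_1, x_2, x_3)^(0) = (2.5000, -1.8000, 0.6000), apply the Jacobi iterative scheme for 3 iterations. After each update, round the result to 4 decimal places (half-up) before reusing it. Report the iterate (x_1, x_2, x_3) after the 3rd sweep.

Iteration 1:
  x_1 = (-4 - (2)·-1.8000 - (2)·0.6000) / (7) = -0.2286
  x_2 = (-10 - (2)·2.5000 - (-1)·0.6000) / (7) = -2.0571
  x_3 = (10 - (2)·2.5000 - (2)·-1.8000) / (5) = 1.7200
Iteration 2:
  x_1 = (-4 - (2)·-2.0571 - (2)·1.7200) / (7) = -0.4751
  x_2 = (-10 - (2)·-0.2286 - (-1)·1.7200) / (7) = -1.1175
  x_3 = (10 - (2)·-0.2286 - (2)·-2.0571) / (5) = 2.9143
Iteration 3:
  x_1 = (-4 - (2)·-1.1175 - (2)·2.9143) / (7) = -1.0848
  x_2 = (-10 - (2)·-0.4751 - (-1)·2.9143) / (7) = -0.8765
  x_3 = (10 - (2)·-0.4751 - (2)·-1.1175) / (5) = 2.6370

(-1.0848, -0.8765, 2.6370)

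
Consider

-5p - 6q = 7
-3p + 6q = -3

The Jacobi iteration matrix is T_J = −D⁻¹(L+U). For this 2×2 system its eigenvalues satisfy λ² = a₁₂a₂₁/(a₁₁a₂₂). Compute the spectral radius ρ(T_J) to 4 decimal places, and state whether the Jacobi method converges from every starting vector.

0.7746

a₁₂a₂₁/(a₁₁a₂₂) = (-6)·(-3) / ((-5)·(6)) = -0.600000
ρ = √|-0.600000| = √0.600000 = 0.7746
ρ < 1, so Jacobi converges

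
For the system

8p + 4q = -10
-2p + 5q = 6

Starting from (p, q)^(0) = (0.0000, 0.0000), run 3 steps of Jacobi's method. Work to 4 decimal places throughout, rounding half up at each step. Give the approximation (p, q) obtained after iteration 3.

(-1.6000, 0.4600)

Iteration 1:
  p = (-10 - (4)·0.0000) / (8) = -1.2500
  q = (6 - (-2)·0.0000) / (5) = 1.2000
Iteration 2:
  p = (-10 - (4)·1.2000) / (8) = -1.8500
  q = (6 - (-2)·-1.2500) / (5) = 0.7000
Iteration 3:
  p = (-10 - (4)·0.7000) / (8) = -1.6000
  q = (6 - (-2)·-1.8500) / (5) = 0.4600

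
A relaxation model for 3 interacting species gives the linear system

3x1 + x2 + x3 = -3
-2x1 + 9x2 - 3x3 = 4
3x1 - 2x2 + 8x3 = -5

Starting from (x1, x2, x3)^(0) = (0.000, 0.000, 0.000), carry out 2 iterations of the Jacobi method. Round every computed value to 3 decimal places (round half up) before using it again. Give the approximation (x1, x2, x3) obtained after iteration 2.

Iteration 1:
  x1 = (-3 - (1)·0.000 - (1)·0.000) / (3) = -1.000
  x2 = (4 - (-2)·0.000 - (-3)·0.000) / (9) = 0.444
  x3 = (-5 - (3)·0.000 - (-2)·0.000) / (8) = -0.625
Iteration 2:
  x1 = (-3 - (1)·0.444 - (1)·-0.625) / (3) = -0.940
  x2 = (4 - (-2)·-1.000 - (-3)·-0.625) / (9) = 0.014
  x3 = (-5 - (3)·-1.000 - (-2)·0.444) / (8) = -0.139

(-0.940, 0.014, -0.139)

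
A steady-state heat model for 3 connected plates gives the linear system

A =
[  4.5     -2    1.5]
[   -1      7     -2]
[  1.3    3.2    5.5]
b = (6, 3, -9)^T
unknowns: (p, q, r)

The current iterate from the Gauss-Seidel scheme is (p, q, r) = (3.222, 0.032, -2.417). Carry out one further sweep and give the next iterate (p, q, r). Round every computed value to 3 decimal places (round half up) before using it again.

One sweep:
  p = (6 - (-2)·0.032 - (1.5)·-2.417) / (4.5) = 2.153
  q = (3 - (-1)·2.153 - (-2)·-2.417) / (7) = 0.046
  r = (-9 - (1.3)·2.153 - (3.2)·0.046) / (5.5) = -2.172

(2.153, 0.046, -2.172)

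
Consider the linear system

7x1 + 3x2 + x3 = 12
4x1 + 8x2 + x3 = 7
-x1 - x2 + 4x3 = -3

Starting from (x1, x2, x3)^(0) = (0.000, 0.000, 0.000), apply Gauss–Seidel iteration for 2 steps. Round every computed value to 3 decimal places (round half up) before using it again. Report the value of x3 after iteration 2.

Iteration 1:
  x1 = (12 - (3)·0.000 - (1)·0.000) / (7) = 1.714
  x2 = (7 - (4)·1.714 - (1)·0.000) / (8) = 0.018
  x3 = (-3 - (-1)·1.714 - (-1)·0.018) / (4) = -0.317
Iteration 2:
  x1 = (12 - (3)·0.018 - (1)·-0.317) / (7) = 1.752
  x2 = (7 - (4)·1.752 - (1)·-0.317) / (8) = 0.039
  x3 = (-3 - (-1)·1.752 - (-1)·0.039) / (4) = -0.302

-0.302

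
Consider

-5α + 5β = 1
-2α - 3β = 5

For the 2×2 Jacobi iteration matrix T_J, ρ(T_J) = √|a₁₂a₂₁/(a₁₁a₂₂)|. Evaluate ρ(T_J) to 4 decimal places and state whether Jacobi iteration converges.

a₁₂a₂₁/(a₁₁a₂₂) = (5)·(-2) / ((-5)·(-3)) = -0.666667
ρ = √|-0.666667| = √0.666667 = 0.8165
ρ < 1, so Jacobi converges

0.8165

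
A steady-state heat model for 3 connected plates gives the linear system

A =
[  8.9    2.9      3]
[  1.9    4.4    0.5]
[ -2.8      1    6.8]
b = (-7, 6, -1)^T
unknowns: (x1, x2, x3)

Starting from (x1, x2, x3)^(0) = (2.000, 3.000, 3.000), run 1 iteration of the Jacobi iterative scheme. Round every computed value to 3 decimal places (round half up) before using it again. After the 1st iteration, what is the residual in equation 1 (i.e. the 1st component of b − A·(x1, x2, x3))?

Iteration 1:
  x1 = (-7 - (2.9)·3.000 - (3)·3.000) / (8.9) = -2.775
  x2 = (6 - (1.9)·2.000 - (0.5)·3.000) / (4.4) = 0.159
  x3 = (-1 - (-2.8)·2.000 - (1)·3.000) / (6.8) = 0.235
Residual b − A·x = (16.531, 10.455, -10.527)

16.531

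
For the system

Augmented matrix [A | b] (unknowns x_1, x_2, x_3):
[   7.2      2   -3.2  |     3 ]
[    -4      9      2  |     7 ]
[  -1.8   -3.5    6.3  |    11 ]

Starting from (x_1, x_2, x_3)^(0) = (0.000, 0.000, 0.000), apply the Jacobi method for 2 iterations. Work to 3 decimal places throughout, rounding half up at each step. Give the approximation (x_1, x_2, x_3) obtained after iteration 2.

(0.977, 0.575, 2.297)

Iteration 1:
  x_1 = (3 - (2)·0.000 - (-3.2)·0.000) / (7.2) = 0.417
  x_2 = (7 - (-4)·0.000 - (2)·0.000) / (9) = 0.778
  x_3 = (11 - (-1.8)·0.000 - (-3.5)·0.000) / (6.3) = 1.746
Iteration 2:
  x_1 = (3 - (2)·0.778 - (-3.2)·1.746) / (7.2) = 0.977
  x_2 = (7 - (-4)·0.417 - (2)·1.746) / (9) = 0.575
  x_3 = (11 - (-1.8)·0.417 - (-3.5)·0.778) / (6.3) = 2.297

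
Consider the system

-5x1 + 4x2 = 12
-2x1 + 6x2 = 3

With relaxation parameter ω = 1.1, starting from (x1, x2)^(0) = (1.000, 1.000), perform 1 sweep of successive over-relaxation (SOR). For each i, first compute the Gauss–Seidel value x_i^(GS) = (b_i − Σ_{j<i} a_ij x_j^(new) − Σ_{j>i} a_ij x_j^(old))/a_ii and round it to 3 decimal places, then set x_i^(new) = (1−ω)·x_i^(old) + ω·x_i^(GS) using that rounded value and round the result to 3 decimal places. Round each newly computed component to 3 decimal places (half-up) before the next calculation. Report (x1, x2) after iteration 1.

Iteration 1:
  x1: GS value = (12 - (4)·1.000) / (-5) = -1.600;  x1 ← (1−ω)·1.000 + ω·-1.600 = -1.860
  x2: GS value = (3 - (-2)·-1.860) / (6) = -0.120;  x2 ← (1−ω)·1.000 + ω·-0.120 = -0.232

(-1.860, -0.232)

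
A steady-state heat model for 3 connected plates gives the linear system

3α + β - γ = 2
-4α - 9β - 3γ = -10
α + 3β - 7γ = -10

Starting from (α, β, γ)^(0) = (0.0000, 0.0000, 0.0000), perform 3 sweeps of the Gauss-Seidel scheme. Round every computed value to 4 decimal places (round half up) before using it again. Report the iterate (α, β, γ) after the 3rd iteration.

Iteration 1:
  α = (2 - (1)·0.0000 - (-1)·0.0000) / (3) = 0.6667
  β = (-10 - (-4)·0.6667 - (-3)·0.0000) / (-9) = 0.8148
  γ = (-10 - (1)·0.6667 - (3)·0.8148) / (-7) = 1.8730
Iteration 2:
  α = (2 - (1)·0.8148 - (-1)·1.8730) / (3) = 1.0194
  β = (-10 - (-4)·1.0194 - (-3)·1.8730) / (-9) = 0.0337
  γ = (-10 - (1)·1.0194 - (3)·0.0337) / (-7) = 1.5886
Iteration 3:
  α = (2 - (1)·0.0337 - (-1)·1.5886) / (3) = 1.1850
  β = (-10 - (-4)·1.1850 - (-3)·1.5886) / (-9) = 0.0549
  γ = (-10 - (1)·1.1850 - (3)·0.0549) / (-7) = 1.6214

(1.1850, 0.0549, 1.6214)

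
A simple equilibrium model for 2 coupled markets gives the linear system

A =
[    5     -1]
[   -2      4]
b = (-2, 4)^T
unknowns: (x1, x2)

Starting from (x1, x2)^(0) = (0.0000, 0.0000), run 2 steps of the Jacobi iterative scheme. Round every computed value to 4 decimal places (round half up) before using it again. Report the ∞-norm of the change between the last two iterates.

0.2000

Iteration 1:
  x1 = (-2 - (-1)·0.0000) / (5) = -0.4000
  x2 = (4 - (-2)·0.0000) / (4) = 1.0000
Iteration 2:
  x1 = (-2 - (-1)·1.0000) / (5) = -0.2000
  x2 = (4 - (-2)·-0.4000) / (4) = 0.8000
Change: (0.2000, -0.2000) → max |·| = 0.2000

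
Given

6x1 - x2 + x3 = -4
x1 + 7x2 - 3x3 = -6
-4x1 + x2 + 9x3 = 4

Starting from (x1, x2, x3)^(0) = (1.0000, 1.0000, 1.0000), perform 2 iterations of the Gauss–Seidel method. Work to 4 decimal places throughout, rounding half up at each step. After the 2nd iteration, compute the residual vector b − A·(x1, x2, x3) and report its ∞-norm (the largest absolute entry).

Iteration 1:
  x1 = (-4 - (-1)·1.0000 - (1)·1.0000) / (6) = -0.6667
  x2 = (-6 - (1)·-0.6667 - (-3)·1.0000) / (7) = -0.3333
  x3 = (4 - (-4)·-0.6667 - (1)·-0.3333) / (9) = 0.1852
Iteration 2:
  x1 = (-4 - (-1)·-0.3333 - (1)·0.1852) / (6) = -0.7531
  x2 = (-6 - (1)·-0.7531 - (-3)·0.1852) / (7) = -0.6702
  x3 = (4 - (-4)·-0.7531 - (1)·-0.6702) / (9) = 0.1842
Residual b − A·x = (-0.3358, -0.0029, 0.0000); ∞-norm = 0.3358

0.3358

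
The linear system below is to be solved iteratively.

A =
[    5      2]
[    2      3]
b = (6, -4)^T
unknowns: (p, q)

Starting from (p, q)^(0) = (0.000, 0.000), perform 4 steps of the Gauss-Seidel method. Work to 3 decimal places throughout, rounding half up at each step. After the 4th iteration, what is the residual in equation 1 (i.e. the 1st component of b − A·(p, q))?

Iteration 1:
  p = (6 - (2)·0.000) / (5) = 1.200
  q = (-4 - (2)·1.200) / (3) = -2.133
Iteration 2:
  p = (6 - (2)·-2.133) / (5) = 2.053
  q = (-4 - (2)·2.053) / (3) = -2.702
Iteration 3:
  p = (6 - (2)·-2.702) / (5) = 2.281
  q = (-4 - (2)·2.281) / (3) = -2.854
Iteration 4:
  p = (6 - (2)·-2.854) / (5) = 2.342
  q = (-4 - (2)·2.342) / (3) = -2.895
Residual b − A·x = (0.080, 0.001)

0.080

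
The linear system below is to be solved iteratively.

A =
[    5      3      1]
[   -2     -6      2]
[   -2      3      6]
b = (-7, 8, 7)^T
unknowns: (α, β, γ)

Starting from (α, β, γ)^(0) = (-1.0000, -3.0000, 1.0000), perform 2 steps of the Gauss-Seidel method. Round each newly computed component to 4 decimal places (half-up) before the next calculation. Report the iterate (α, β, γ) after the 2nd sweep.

(-1.1133, -0.3733, 0.9822)

Iteration 1:
  α = (-7 - (3)·-3.0000 - (1)·1.0000) / (5) = 0.2000
  β = (8 - (-2)·0.2000 - (2)·1.0000) / (-6) = -1.0667
  γ = (7 - (-2)·0.2000 - (3)·-1.0667) / (6) = 1.7667
Iteration 2:
  α = (-7 - (3)·-1.0667 - (1)·1.7667) / (5) = -1.1133
  β = (8 - (-2)·-1.1133 - (2)·1.7667) / (-6) = -0.3733
  γ = (7 - (-2)·-1.1133 - (3)·-0.3733) / (6) = 0.9822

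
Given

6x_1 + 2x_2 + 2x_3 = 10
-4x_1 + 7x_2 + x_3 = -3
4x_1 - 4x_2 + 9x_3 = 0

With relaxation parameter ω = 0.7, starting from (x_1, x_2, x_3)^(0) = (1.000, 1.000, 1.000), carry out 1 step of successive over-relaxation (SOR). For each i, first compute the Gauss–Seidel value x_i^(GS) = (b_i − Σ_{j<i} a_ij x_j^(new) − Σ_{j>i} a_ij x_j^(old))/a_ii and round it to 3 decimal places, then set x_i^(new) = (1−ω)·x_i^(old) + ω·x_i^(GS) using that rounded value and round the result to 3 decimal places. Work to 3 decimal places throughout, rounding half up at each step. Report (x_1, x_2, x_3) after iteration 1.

Iteration 1:
  x_1: GS value = (10 - (2)·1.000 - (2)·1.000) / (6) = 1.000;  x_1 ← (1−ω)·1.000 + ω·1.000 = 1.000
  x_2: GS value = (-3 - (-4)·1.000 - (1)·1.000) / (7) = 0.000;  x_2 ← (1−ω)·1.000 + ω·0.000 = 0.300
  x_3: GS value = (0 - (4)·1.000 - (-4)·0.300) / (9) = -0.311;  x_3 ← (1−ω)·1.000 + ω·-0.311 = 0.082

(1.000, 0.300, 0.082)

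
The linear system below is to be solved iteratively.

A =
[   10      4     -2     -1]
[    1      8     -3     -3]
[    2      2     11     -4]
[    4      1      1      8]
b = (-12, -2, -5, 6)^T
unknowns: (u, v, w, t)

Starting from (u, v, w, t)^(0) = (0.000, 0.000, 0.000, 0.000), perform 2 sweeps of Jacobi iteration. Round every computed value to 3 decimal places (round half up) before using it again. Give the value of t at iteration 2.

Iteration 1:
  u = (-12 - (4)·0.000 - (-2)·0.000 - (-1)·0.000) / (10) = -1.200
  v = (-2 - (1)·0.000 - (-3)·0.000 - (-3)·0.000) / (8) = -0.250
  w = (-5 - (2)·0.000 - (2)·0.000 - (-4)·0.000) / (11) = -0.455
  t = (6 - (4)·0.000 - (1)·0.000 - (1)·0.000) / (8) = 0.750
Iteration 2:
  u = (-12 - (4)·-0.250 - (-2)·-0.455 - (-1)·0.750) / (10) = -1.116
  v = (-2 - (1)·-1.200 - (-3)·-0.455 - (-3)·0.750) / (8) = 0.011
  w = (-5 - (2)·-1.200 - (2)·-0.250 - (-4)·0.750) / (11) = 0.082
  t = (6 - (4)·-1.200 - (1)·-0.250 - (1)·-0.455) / (8) = 1.438

1.438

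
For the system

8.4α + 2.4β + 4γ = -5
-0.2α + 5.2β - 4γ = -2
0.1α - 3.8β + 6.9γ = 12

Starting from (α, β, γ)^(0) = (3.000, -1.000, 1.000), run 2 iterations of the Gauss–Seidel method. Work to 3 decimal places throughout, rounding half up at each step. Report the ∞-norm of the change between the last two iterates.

Iteration 1:
  α = (-5 - (2.4)·-1.000 - (4)·1.000) / (8.4) = -0.786
  β = (-2 - (-0.2)·-0.786 - (-4)·1.000) / (5.2) = 0.354
  γ = (12 - (0.1)·-0.786 - (-3.8)·0.354) / (6.9) = 1.945
Iteration 2:
  α = (-5 - (2.4)·0.354 - (4)·1.945) / (8.4) = -1.623
  β = (-2 - (-0.2)·-1.623 - (-4)·1.945) / (5.2) = 1.049
  γ = (12 - (0.1)·-1.623 - (-3.8)·1.049) / (6.9) = 2.340
Change: (-0.837, 0.695, 0.395) → max |·| = 0.837

0.837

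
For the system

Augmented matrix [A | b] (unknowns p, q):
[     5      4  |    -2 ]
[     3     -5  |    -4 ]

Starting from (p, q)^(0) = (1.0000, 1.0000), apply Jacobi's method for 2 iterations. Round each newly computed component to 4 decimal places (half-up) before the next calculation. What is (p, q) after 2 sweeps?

(-1.5200, 0.0800)

Iteration 1:
  p = (-2 - (4)·1.0000) / (5) = -1.2000
  q = (-4 - (3)·1.0000) / (-5) = 1.4000
Iteration 2:
  p = (-2 - (4)·1.4000) / (5) = -1.5200
  q = (-4 - (3)·-1.2000) / (-5) = 0.0800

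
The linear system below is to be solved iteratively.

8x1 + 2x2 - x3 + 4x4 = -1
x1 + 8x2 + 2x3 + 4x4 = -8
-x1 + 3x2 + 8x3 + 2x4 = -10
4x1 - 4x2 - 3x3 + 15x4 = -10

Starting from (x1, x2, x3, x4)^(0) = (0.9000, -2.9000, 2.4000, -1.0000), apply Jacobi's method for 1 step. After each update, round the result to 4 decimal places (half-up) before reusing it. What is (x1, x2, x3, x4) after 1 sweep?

Iteration 1:
  x1 = (-1 - (2)·-2.9000 - (-1)·2.4000 - (4)·-1.0000) / (8) = 1.4000
  x2 = (-8 - (1)·0.9000 - (2)·2.4000 - (4)·-1.0000) / (8) = -1.2125
  x3 = (-10 - (-1)·0.9000 - (3)·-2.9000 - (2)·-1.0000) / (8) = 0.2000
  x4 = (-10 - (4)·0.9000 - (-4)·-2.9000 - (-3)·2.4000) / (15) = -1.2000

(1.4000, -1.2125, 0.2000, -1.2000)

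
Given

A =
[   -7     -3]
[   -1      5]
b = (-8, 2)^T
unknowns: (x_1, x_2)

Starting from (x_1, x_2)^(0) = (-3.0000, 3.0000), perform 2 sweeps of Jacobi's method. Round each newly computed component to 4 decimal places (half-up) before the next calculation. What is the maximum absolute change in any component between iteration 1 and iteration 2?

1.3715

Iteration 1:
  x_1 = (-8 - (-3)·3.0000) / (-7) = -0.1429
  x_2 = (2 - (-1)·-3.0000) / (5) = -0.2000
Iteration 2:
  x_1 = (-8 - (-3)·-0.2000) / (-7) = 1.2286
  x_2 = (2 - (-1)·-0.1429) / (5) = 0.3714
Change: (1.3715, 0.5714) → max |·| = 1.3715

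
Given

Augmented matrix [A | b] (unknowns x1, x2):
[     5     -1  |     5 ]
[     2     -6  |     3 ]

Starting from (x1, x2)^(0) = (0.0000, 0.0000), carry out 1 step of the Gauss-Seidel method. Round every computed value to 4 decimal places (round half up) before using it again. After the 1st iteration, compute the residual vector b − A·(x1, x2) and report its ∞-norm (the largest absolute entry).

0.1667

Iteration 1:
  x1 = (5 - (-1)·0.0000) / (5) = 1.0000
  x2 = (3 - (2)·1.0000) / (-6) = -0.1667
Residual b − A·x = (-0.1667, -0.0002); ∞-norm = 0.1667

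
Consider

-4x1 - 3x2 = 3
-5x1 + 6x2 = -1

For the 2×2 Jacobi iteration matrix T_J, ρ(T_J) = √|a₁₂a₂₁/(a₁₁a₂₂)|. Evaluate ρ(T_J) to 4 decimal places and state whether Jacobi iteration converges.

0.7906

a₁₂a₂₁/(a₁₁a₂₂) = (-3)·(-5) / ((-4)·(6)) = -0.625000
ρ = √|-0.625000| = √0.625000 = 0.7906
ρ < 1, so Jacobi converges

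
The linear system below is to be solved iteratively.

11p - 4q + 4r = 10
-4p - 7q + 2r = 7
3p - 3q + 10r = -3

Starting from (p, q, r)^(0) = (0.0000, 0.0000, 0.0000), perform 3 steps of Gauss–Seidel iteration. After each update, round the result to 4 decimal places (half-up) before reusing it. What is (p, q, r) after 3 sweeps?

Iteration 1:
  p = (10 - (-4)·0.0000 - (4)·0.0000) / (11) = 0.9091
  q = (7 - (-4)·0.9091 - (2)·0.0000) / (-7) = -1.5195
  r = (-3 - (3)·0.9091 - (-3)·-1.5195) / (10) = -1.0286
Iteration 2:
  p = (10 - (-4)·-1.5195 - (4)·-1.0286) / (11) = 0.7306
  q = (7 - (-4)·0.7306 - (2)·-1.0286) / (-7) = -1.7114
  r = (-3 - (3)·0.7306 - (-3)·-1.7114) / (10) = -1.0326
Iteration 3:
  p = (10 - (-4)·-1.7114 - (4)·-1.0326) / (11) = 0.6623
  q = (7 - (-4)·0.6623 - (2)·-1.0326) / (-7) = -1.6735
  r = (-3 - (3)·0.6623 - (-3)·-1.6735) / (10) = -1.0007

(0.6623, -1.6735, -1.0007)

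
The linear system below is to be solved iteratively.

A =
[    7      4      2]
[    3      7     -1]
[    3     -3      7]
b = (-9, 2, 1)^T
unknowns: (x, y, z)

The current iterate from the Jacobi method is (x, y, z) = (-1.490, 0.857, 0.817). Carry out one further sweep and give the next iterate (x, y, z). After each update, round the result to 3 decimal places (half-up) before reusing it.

One sweep:
  x = (-9 - (4)·0.857 - (2)·0.817) / (7) = -2.009
  y = (2 - (3)·-1.490 - (-1)·0.817) / (7) = 1.041
  z = (1 - (3)·-1.490 - (-3)·0.857) / (7) = 1.149

(-2.009, 1.041, 1.149)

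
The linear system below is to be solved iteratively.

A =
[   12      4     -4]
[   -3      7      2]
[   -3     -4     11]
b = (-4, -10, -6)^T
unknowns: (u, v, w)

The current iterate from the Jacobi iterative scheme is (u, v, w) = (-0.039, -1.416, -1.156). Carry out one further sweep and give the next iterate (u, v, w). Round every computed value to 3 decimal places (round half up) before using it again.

(-0.247, -1.115, -1.071)

One sweep:
  u = (-4 - (4)·-1.416 - (-4)·-1.156) / (12) = -0.247
  v = (-10 - (-3)·-0.039 - (2)·-1.156) / (7) = -1.115
  w = (-6 - (-3)·-0.039 - (-4)·-1.416) / (11) = -1.071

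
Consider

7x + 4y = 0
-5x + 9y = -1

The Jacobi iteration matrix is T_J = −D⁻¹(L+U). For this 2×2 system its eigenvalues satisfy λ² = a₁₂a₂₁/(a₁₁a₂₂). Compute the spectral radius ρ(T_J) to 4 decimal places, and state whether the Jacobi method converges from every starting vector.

a₁₂a₂₁/(a₁₁a₂₂) = (4)·(-5) / ((7)·(9)) = -0.317460
ρ = √|-0.317460| = √0.317460 = 0.5634
ρ < 1, so Jacobi converges

0.5634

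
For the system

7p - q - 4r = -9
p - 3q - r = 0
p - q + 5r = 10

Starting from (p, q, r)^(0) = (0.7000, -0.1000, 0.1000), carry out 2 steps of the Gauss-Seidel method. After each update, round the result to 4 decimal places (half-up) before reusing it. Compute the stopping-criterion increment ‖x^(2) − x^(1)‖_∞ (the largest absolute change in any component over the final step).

1.1270

Iteration 1:
  p = (-9 - (-1)·-0.1000 - (-4)·0.1000) / (7) = -1.2429
  q = (0 - (1)·-1.2429 - (-1)·0.1000) / (-3) = -0.4476
  r = (10 - (1)·-1.2429 - (-1)·-0.4476) / (5) = 2.1591
Iteration 2:
  p = (-9 - (-1)·-0.4476 - (-4)·2.1591) / (7) = -0.1159
  q = (0 - (1)·-0.1159 - (-1)·2.1591) / (-3) = -0.7583
  r = (10 - (1)·-0.1159 - (-1)·-0.7583) / (5) = 1.8715
Change: (1.1270, -0.3107, -0.2876) → max |·| = 1.1270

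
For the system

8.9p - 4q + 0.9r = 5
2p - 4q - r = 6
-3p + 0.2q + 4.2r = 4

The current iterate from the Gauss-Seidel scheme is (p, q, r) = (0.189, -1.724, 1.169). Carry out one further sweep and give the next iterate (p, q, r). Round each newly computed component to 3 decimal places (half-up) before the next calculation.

One sweep:
  p = (5 - (-4)·-1.724 - (0.9)·1.169) / (8.9) = -0.331
  q = (6 - (2)·-0.331 - (-1)·1.169) / (-4) = -1.958
  r = (4 - (-3)·-0.331 - (0.2)·-1.958) / (4.2) = 0.809

(-0.331, -1.958, 0.809)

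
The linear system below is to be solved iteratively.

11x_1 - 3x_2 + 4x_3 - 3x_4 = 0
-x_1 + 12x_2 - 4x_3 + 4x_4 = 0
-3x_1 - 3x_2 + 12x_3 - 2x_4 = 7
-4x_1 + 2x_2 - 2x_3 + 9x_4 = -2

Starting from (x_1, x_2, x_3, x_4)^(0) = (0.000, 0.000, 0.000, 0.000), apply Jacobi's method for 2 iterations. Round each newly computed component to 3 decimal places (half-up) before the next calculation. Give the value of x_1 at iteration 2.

-0.273

Iteration 1:
  x_1 = (0 - (-3)·0.000 - (4)·0.000 - (-3)·0.000) / (11) = 0.000
  x_2 = (0 - (-1)·0.000 - (-4)·0.000 - (4)·0.000) / (12) = 0.000
  x_3 = (7 - (-3)·0.000 - (-3)·0.000 - (-2)·0.000) / (12) = 0.583
  x_4 = (-2 - (-4)·0.000 - (2)·0.000 - (-2)·0.000) / (9) = -0.222
Iteration 2:
  x_1 = (0 - (-3)·0.000 - (4)·0.583 - (-3)·-0.222) / (11) = -0.273
  x_2 = (0 - (-1)·0.000 - (-4)·0.583 - (4)·-0.222) / (12) = 0.268
  x_3 = (7 - (-3)·0.000 - (-3)·0.000 - (-2)·-0.222) / (12) = 0.546
  x_4 = (-2 - (-4)·0.000 - (2)·0.000 - (-2)·0.583) / (9) = -0.093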